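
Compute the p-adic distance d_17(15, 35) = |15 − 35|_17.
d_17(15, 35) = 1

Step 1 — x − y = 15 − 35 = -20. Step 2 — v_17(-20) = 0 (factor: -20 = −(17^0 · 20); the sign does not affect v_p). Step 3 — |x − y|_17 = 17^{0} = 1.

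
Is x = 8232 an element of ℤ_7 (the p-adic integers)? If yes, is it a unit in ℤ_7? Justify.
x ∈ ℤ_7 but not a unit; v_7(x) = 3 > 0

ℤ_7 = {x ∈ ℚ_7 : v_7(x) ≥ 0} and ℤ_7^× = {x ∈ ℤ_7 : v_7(x) = 0}. Here v_7(8232) = v_7(num) − v_7(den) = 3; compare against these criteria.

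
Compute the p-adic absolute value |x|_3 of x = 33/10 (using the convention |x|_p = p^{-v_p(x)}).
|33/10|_3 = 1/3

Step 1 — compute v_3(x) by factoring powers of 3 out of the numerator and denominator: v_3(33/10) = 1. Step 2 — apply |x|_p = p^{-v_p(x)} = 3^{-1} = 1/3.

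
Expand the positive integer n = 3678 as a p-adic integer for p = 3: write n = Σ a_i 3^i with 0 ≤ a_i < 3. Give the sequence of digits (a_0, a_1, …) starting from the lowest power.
(a_0, a_1, …) = (0, 2, 0, 1, 0, 0, 2, 1)

Repeated division by 3 gives the digits low-to-high: 3678 = 2·3^1 + 1·3^3 + 2·3^6 + 1·3^7. Digit sequence: (0, 2, 0, 1, 0, 0, 2, 1).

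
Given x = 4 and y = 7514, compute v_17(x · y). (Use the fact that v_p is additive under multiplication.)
v_17(30056) = 2

v_p(x) = 0 (factor: 4 = 17^0 · 4); v_p(y) = 2 (factor: 7514 = 17^2 · 26). Additivity: v_p(xy) = v_p(x) + v_p(y) = 0 + 2 = 2. (Direct check: xy = 30056 = 17^2 · (104).)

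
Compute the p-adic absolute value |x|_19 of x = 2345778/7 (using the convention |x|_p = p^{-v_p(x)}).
|2345778/7|_19 = 1/130321

Step 1 — compute v_19(x) by factoring powers of 19 out of the numerator and denominator: v_19(2345778/7) = 4. Step 2 — apply |x|_p = p^{-v_p(x)} = 19^{-4} = 1/130321.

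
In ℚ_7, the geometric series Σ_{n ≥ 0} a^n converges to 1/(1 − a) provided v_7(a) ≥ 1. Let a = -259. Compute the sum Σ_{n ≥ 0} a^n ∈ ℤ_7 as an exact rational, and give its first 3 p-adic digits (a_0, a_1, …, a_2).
Σ a^n = 1/(1 − a) = 1/260;  first 3 digits = (1, 5, 5)

v_7(a) = 1 ≥ 1, so the series converges in ℤ_7 to 1/(1 − a) = 1/(1 − (-259)) = 1/260. Expand this rational in ℤ_7: compute digits iteratively via d_i = x_i mod 7, x_{i+1} = (x_i − d_i)/7. The first 3 digits are (1, 5, 5).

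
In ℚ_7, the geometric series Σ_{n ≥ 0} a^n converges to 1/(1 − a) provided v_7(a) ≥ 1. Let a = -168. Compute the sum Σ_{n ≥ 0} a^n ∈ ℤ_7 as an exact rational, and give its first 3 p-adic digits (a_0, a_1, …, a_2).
Σ a^n = 1/(1 − a) = 1/169;  first 3 digits = (1, 4, 5)

v_7(a) = 1 ≥ 1, so the series converges in ℤ_7 to 1/(1 − a) = 1/(1 − (-168)) = 1/169. Expand this rational in ℤ_7: compute digits iteratively via d_i = x_i mod 7, x_{i+1} = (x_i − d_i)/7. The first 3 digits are (1, 4, 5).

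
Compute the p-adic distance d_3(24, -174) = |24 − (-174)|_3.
d_3(24, -174) = 1/9

Step 1 — x − y = 24 − (-174) = 198. Step 2 — v_3(198) = 2 (factor: 198 = (3^2 · 22); the sign does not affect v_p). Step 3 — |x − y|_3 = 3^{-2} = 1/9.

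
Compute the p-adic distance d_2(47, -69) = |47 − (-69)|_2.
d_2(47, -69) = 1/4

Step 1 — x − y = 47 − (-69) = 116. Step 2 — v_2(116) = 2 (factor: 116 = (2^2 · 29); the sign does not affect v_p). Step 3 — |x − y|_2 = 2^{-2} = 1/4.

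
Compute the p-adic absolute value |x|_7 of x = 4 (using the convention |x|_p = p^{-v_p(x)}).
|4|_7 = 1

Step 1 — compute v_7(x) by factoring powers of 7 out of the numerator and denominator: v_7(4) = 0. Step 2 — apply |x|_p = p^{-v_p(x)} = 7^{0} = 1.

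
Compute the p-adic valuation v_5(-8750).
v_5(-8750) = 4

v_5(n) is the largest exponent k such that 5^k divides n. Factor out: -8750 = -5^4 · 14. (Sign doesn't affect v_p.) So v_5(-8750) = 4.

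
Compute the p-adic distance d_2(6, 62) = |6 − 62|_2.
d_2(6, 62) = 1/8

Step 1 — x − y = 6 − 62 = -56. Step 2 — v_2(-56) = 3 (factor: -56 = −(2^3 · 7); the sign does not affect v_p). Step 3 — |x − y|_2 = 2^{-3} = 1/8.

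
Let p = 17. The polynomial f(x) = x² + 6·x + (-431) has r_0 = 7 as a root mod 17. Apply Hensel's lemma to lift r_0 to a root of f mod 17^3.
r_2 = 3203 (mod 4913)

Hensel: r_{i+1} = r_i − f(r_i)·(f′(r_i))^{-1} mod 17^{i+2}, f′(x) = 2x + 6. Iterate:
  r_0 = 7 (mod 17)
  r_1 = 24 (mod 289)
  r_2 = 3203 (mod 4913)
Final: r = 3203 satisfies f(r) ≡ 0 mod 17^3.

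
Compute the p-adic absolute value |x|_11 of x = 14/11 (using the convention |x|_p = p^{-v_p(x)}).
|14/11|_11 = 11

Step 1 — compute v_11(x) by factoring powers of 11 out of the numerator and denominator: v_11(14/11) = -1. Step 2 — apply |x|_p = p^{-v_p(x)} = 11^{1} = 11.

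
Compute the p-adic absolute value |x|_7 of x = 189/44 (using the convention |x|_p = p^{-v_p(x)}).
|189/44|_7 = 1/7

Step 1 — compute v_7(x) by factoring powers of 7 out of the numerator and denominator: v_7(189/44) = 1. Step 2 — apply |x|_p = p^{-v_p(x)} = 7^{-1} = 1/7.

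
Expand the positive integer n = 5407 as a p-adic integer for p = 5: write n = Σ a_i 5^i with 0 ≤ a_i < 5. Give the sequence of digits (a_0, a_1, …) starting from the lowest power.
(a_0, a_1, …) = (2, 1, 1, 3, 3, 1)

Repeated division by 5 gives the digits low-to-high: 5407 = 2 + 1·5^1 + 1·5^2 + 3·5^3 + 3·5^4 + 1·5^5. Digit sequence: (2, 1, 1, 3, 3, 1).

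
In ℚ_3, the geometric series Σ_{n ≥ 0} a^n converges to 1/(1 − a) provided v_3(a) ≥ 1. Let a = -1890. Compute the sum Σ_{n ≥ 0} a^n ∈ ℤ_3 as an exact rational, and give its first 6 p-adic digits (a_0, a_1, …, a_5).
Σ a^n = 1/(1 − a) = 1/1891;  first 6 digits = (1, 0, 0, 2, 0, 1)

v_3(a) = 3 ≥ 1, so the series converges in ℤ_3 to 1/(1 − a) = 1/(1 − (-1890)) = 1/1891. Expand this rational in ℤ_3: compute digits iteratively via d_i = x_i mod 3, x_{i+1} = (x_i − d_i)/3. The first 6 digits are (1, 0, 0, 2, 0, 1).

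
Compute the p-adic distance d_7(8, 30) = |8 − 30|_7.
d_7(8, 30) = 1

Step 1 — x − y = 8 − 30 = -22. Step 2 — v_7(-22) = 0 (factor: -22 = −(7^0 · 22); the sign does not affect v_p). Step 3 — |x − y|_7 = 7^{0} = 1.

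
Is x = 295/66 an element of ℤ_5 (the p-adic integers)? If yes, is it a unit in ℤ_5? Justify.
x ∈ ℤ_5 but not a unit; v_5(x) = 1 > 0

ℤ_5 = {x ∈ ℚ_5 : v_5(x) ≥ 0} and ℤ_5^× = {x ∈ ℤ_5 : v_5(x) = 0}. Here v_5(295/66) = v_5(num) − v_5(den) = 1; compare against these criteria.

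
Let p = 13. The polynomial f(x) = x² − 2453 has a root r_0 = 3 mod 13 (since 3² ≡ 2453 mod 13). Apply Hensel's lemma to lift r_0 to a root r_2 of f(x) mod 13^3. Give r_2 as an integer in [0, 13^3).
r_2 = 16 (mod 2197)

Hensel's recurrence: r_{i+1} = r_i − f(r_i)·(f′(r_i))^{-1} mod 13^{i+2}, with f′(x) = 2x. Iterate:
  r_0 = 3 (mod 13)
  r_1 = 16 (mod 169)
  r_2 = 16 (mod 2197)
Final: r_2 = 16, and one checks f(r_2) ≡ 0 mod 13^3.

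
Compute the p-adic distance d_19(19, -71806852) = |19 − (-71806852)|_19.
d_19(19, -71806852) = 1/2476099

Step 1 — x − y = 19 − (-71806852) = 71806871. Step 2 — v_19(71806871) = 5 (factor: 71806871 = (19^5 · 29); the sign does not affect v_p). Step 3 — |x − y|_19 = 19^{-5} = 1/2476099.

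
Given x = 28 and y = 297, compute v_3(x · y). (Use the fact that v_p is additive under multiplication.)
v_3(8316) = 3

v_p(x) = 0 (factor: 28 = 3^0 · 28); v_p(y) = 3 (factor: 297 = 3^3 · 11). Additivity: v_p(xy) = v_p(x) + v_p(y) = 0 + 3 = 3. (Direct check: xy = 8316 = 3^3 · (308).)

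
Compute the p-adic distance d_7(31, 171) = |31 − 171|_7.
d_7(31, 171) = 1/7

Step 1 — x − y = 31 − 171 = -140. Step 2 — v_7(-140) = 1 (factor: -140 = −(7^1 · 20); the sign does not affect v_p). Step 3 — |x − y|_7 = 7^{-1} = 1/7.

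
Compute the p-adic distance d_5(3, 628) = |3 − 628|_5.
d_5(3, 628) = 1/625

Step 1 — x − y = 3 − 628 = -625. Step 2 — v_5(-625) = 4 (factor: -625 = −(5^4 · 1); the sign does not affect v_p). Step 3 — |x − y|_5 = 5^{-4} = 1/625.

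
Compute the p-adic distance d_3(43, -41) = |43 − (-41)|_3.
d_3(43, -41) = 1/3

Step 1 — x − y = 43 − (-41) = 84. Step 2 — v_3(84) = 1 (factor: 84 = (3^1 · 28); the sign does not affect v_p). Step 3 — |x − y|_3 = 3^{-1} = 1/3.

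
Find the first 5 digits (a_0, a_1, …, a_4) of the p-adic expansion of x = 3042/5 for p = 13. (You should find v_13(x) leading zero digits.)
(a_0, …, a_4) = (0, 0, 1, 8, 2)

v_13(3042/5) = 2, so a_0 = ... = a_1 = 0. Factor out: x = 13^2 · u with u = 18/5 a unit in ℤ_13. Expand u iteratively via a_{v+i} = u_i mod 13, u_{i+1} = (u_i − a_{v+i})/13:
  u_0 = 18/5;  a_2 = 1;  u_1 = (u_0 − 1)/13 = 1/5
  u_1 = 1/5;  a_3 = 8;  u_2 = (u_1 − 8)/13 = -3/5
  u_2 = -3/5;  a_4 = 2;  u_3 = (u_2 − 2)/13 = -1/5
Digits: (0, 0, 1, 8, 2).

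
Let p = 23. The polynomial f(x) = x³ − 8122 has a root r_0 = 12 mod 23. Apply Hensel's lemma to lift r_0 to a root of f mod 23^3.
r_2 = 3600 (mod 12167)

Hensel: r_{i+1} = r_i − f(r_i)/f′(r_i) mod 23^{i+2}, where f′(x) = 3x². Iterate:
  r_0 = 12 (mod 23)
  r_1 = 426 (mod 529)
  r_2 = 3600 (mod 12167)
Final: r = 3600 with f(r) ≡ 0 mod 23^3.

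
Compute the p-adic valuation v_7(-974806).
v_7(-974806) = 5

v_7(n) is the largest exponent k such that 7^k divides n. Factor out: -974806 = -7^5 · 58. (Sign doesn't affect v_p.) So v_7(-974806) = 5.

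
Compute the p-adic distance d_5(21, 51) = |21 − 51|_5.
d_5(21, 51) = 1/5

Step 1 — x − y = 21 − 51 = -30. Step 2 — v_5(-30) = 1 (factor: -30 = −(5^1 · 6); the sign does not affect v_p). Step 3 — |x − y|_5 = 5^{-1} = 1/5.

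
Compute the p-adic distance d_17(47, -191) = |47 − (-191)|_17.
d_17(47, -191) = 1/17

Step 1 — x − y = 47 − (-191) = 238. Step 2 — v_17(238) = 1 (factor: 238 = (17^1 · 14); the sign does not affect v_p). Step 3 — |x − y|_17 = 17^{-1} = 1/17.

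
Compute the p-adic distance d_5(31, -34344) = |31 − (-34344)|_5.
d_5(31, -34344) = 1/3125

Step 1 — x − y = 31 − (-34344) = 34375. Step 2 — v_5(34375) = 5 (factor: 34375 = (5^5 · 11); the sign does not affect v_p). Step 3 — |x − y|_5 = 5^{-5} = 1/3125.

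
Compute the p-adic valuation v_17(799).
v_17(799) = 1

v_17(n) is the largest exponent k such that 17^k divides n. Factor out: 799 = 17^1 · 47. (Sign doesn't affect v_p.) So v_17(799) = 1.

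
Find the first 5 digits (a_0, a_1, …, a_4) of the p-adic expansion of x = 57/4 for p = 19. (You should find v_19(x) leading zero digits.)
(a_0, …, a_4) = (0, 15, 4, 14, 4)

v_19(57/4) = 1, so a_0 = ... = a_0 = 0. Factor out: x = 19^1 · u with u = 3/4 a unit in ℤ_19. Expand u iteratively via a_{v+i} = u_i mod 19, u_{i+1} = (u_i − a_{v+i})/19:
  u_0 = 3/4;  a_1 = 15;  u_1 = (u_0 − 15)/19 = -3/4
  u_1 = -3/4;  a_2 = 4;  u_2 = (u_1 − 4)/19 = -1/4
  u_2 = -1/4;  a_3 = 14;  u_3 = (u_2 − 14)/19 = -3/4
  u_3 = -3/4;  a_4 = 4;  u_4 = (u_3 − 4)/19 = -1/4
Digits: (0, 15, 4, 14, 4).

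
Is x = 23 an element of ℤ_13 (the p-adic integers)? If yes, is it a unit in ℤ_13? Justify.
x ∈ ℤ_13^× (unit); v_13(x) = 0

ℤ_13 = {x ∈ ℚ_13 : v_13(x) ≥ 0} and ℤ_13^× = {x ∈ ℤ_13 : v_13(x) = 0}. Here v_13(23) = v_13(num) − v_13(den) = 0; compare against these criteria.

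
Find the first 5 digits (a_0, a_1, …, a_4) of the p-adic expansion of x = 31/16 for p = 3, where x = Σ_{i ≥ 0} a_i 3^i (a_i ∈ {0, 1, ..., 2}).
(a_0, …, a_4) = (1, 2, 0, 0, 2)

v_3(31/16) = 0 (numerator and denominator both coprime to 3), so x ∈ ℤ_3^×. Compute digits iteratively via a_i = x_i mod 3, x_{i+1} = (x_i − a_i)/3, with x_0 = x:
  x_0 = 31/16;  a_0 = 1;  x_1 = (x_0 − 1)/3 = 5/16
  x_1 = 5/16;  a_1 = 2;  x_2 = (x_1 − 2)/3 = -9/16
  x_2 = -9/16;  a_2 = 0;  x_3 = (x_2 − 0)/3 = -3/16
  x_3 = -3/16;  a_3 = 0;  x_4 = (x_3 − 0)/3 = -1/16
  x_4 = -1/16;  a_4 = 2;  x_5 = (x_4 − 2)/3 = -11/16
Digits: (1, 2, 0, 0, 2).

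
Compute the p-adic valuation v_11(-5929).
v_11(-5929) = 2

v_11(n) is the largest exponent k such that 11^k divides n. Factor out: -5929 = -11^2 · 49. (Sign doesn't affect v_p.) So v_11(-5929) = 2.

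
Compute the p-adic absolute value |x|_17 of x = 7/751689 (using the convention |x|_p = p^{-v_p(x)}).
|7/751689|_17 = 83521

Step 1 — compute v_17(x) by factoring powers of 17 out of the numerator and denominator: v_17(7/751689) = -4. Step 2 — apply |x|_p = p^{-v_p(x)} = 17^{4} = 83521.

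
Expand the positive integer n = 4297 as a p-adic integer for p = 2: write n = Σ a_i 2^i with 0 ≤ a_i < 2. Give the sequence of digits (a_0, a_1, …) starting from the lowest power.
(a_0, a_1, …) = (1, 0, 0, 1, 0, 0, 1, 1, 0, 0, 0, 0, 1)

Repeated division by 2 gives the digits low-to-high: 4297 = 1 + 1·2^3 + 1·2^6 + 1·2^7 + 1·2^12. Digit sequence: (1, 0, 0, 1, 0, 0, 1, 1, 0, 0, 0, 0, 1).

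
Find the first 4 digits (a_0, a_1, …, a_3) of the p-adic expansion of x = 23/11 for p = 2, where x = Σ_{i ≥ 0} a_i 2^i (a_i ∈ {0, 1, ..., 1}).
(a_0, …, a_3) = (1, 0, 1, 0)

v_2(23/11) = 0 (numerator and denominator both coprime to 2), so x ∈ ℤ_2^×. Compute digits iteratively via a_i = x_i mod 2, x_{i+1} = (x_i − a_i)/2, with x_0 = x:
  x_0 = 23/11;  a_0 = 1;  x_1 = (x_0 − 1)/2 = 6/11
  x_1 = 6/11;  a_1 = 0;  x_2 = (x_1 − 0)/2 = 3/11
  x_2 = 3/11;  a_2 = 1;  x_3 = (x_2 − 1)/2 = -4/11
  x_3 = -4/11;  a_3 = 0;  x_4 = (x_3 − 0)/2 = -2/11
Digits: (1, 0, 1, 0).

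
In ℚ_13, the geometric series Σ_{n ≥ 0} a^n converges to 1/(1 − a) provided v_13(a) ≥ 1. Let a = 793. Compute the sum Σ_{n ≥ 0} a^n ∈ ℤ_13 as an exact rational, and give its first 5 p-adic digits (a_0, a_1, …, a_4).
Σ a^n = 1/(1 − a) = -1/792;  first 5 digits = (1, 9, 7, 1, 6)

v_13(a) = 1 ≥ 1, so the series converges in ℤ_13 to 1/(1 − a) = 1/(1 − 793) = -1/792. Expand this rational in ℤ_13: compute digits iteratively via d_i = x_i mod 13, x_{i+1} = (x_i − d_i)/13. The first 5 digits are (1, 9, 7, 1, 6).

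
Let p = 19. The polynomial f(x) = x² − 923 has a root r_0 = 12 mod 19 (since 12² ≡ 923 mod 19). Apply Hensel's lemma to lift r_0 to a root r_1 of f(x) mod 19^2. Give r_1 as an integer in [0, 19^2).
r_1 = 240 (mod 361)

Hensel's recurrence: r_{i+1} = r_i − f(r_i)·(f′(r_i))^{-1} mod 19^{i+2}, with f′(x) = 2x. Iterate:
  r_0 = 12 (mod 19)
  r_1 = 240 (mod 361)
Final: r_1 = 240, and one checks f(r_1) ≡ 0 mod 19^2.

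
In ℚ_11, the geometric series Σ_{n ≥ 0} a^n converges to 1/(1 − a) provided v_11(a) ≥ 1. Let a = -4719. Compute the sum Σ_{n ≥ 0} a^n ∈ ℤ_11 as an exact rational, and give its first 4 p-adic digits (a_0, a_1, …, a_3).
Σ a^n = 1/(1 − a) = 1/4720;  first 4 digits = (1, 0, 5, 7)

v_11(a) = 2 ≥ 1, so the series converges in ℤ_11 to 1/(1 − a) = 1/(1 − (-4719)) = 1/4720. Expand this rational in ℤ_11: compute digits iteratively via d_i = x_i mod 11, x_{i+1} = (x_i − d_i)/11. The first 4 digits are (1, 0, 5, 7).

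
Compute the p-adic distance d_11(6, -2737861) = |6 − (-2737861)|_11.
d_11(6, -2737861) = 1/161051

Step 1 — x − y = 6 − (-2737861) = 2737867. Step 2 — v_11(2737867) = 5 (factor: 2737867 = (11^5 · 17); the sign does not affect v_p). Step 3 — |x − y|_11 = 11^{-5} = 1/161051.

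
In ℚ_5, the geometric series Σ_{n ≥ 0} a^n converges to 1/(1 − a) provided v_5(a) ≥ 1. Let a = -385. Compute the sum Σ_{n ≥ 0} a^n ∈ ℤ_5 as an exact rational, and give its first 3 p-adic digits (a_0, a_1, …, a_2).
Σ a^n = 1/(1 − a) = 1/386;  first 3 digits = (1, 3, 3)

v_5(a) = 1 ≥ 1, so the series converges in ℤ_5 to 1/(1 − a) = 1/(1 − (-385)) = 1/386. Expand this rational in ℤ_5: compute digits iteratively via d_i = x_i mod 5, x_{i+1} = (x_i − d_i)/5. The first 3 digits are (1, 3, 3).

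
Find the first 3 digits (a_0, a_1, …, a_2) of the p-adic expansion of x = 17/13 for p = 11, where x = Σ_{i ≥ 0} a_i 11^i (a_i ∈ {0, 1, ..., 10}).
(a_0, …, a_2) = (3, 10, 5)

v_11(17/13) = 0 (numerator and denominator both coprime to 11), so x ∈ ℤ_11^×. Compute digits iteratively via a_i = x_i mod 11, x_{i+1} = (x_i − a_i)/11, with x_0 = x:
  x_0 = 17/13;  a_0 = 3;  x_1 = (x_0 − 3)/11 = -2/13
  x_1 = -2/13;  a_1 = 10;  x_2 = (x_1 − 10)/11 = -12/13
  x_2 = -12/13;  a_2 = 5;  x_3 = (x_2 − 5)/11 = -7/13
Digits: (3, 10, 5).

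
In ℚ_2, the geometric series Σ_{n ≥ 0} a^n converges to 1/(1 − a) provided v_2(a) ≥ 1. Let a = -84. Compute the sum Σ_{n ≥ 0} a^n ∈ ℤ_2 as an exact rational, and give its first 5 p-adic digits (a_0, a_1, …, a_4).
Σ a^n = 1/(1 − a) = 1/85;  first 5 digits = (1, 0, 1, 1, 1)

v_2(a) = 2 ≥ 1, so the series converges in ℤ_2 to 1/(1 − a) = 1/(1 − (-84)) = 1/85. Expand this rational in ℤ_2: compute digits iteratively via d_i = x_i mod 2, x_{i+1} = (x_i − d_i)/2. The first 5 digits are (1, 0, 1, 1, 1).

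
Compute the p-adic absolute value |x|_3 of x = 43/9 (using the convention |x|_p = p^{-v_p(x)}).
|43/9|_3 = 9

Step 1 — compute v_3(x) by factoring powers of 3 out of the numerator and denominator: v_3(43/9) = -2. Step 2 — apply |x|_p = p^{-v_p(x)} = 3^{2} = 9.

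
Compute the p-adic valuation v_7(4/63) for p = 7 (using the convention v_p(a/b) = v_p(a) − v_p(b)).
v_7(4/63) = -1

Factor powers of 7 from the numerator and denominator of the reduced fraction: 4 = 7^0 · 4 and 63 = 7^1 · 9. Apply v_p(a/b) = v_p(a) − v_p(b): v_7(4/63) = 0 − 1 = -1.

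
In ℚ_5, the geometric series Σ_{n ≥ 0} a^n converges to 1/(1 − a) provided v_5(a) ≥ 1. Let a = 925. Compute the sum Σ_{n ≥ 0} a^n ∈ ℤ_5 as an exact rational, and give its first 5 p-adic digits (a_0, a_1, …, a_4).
Σ a^n = 1/(1 − a) = -1/924;  first 5 digits = (1, 0, 2, 2, 0)

v_5(a) = 2 ≥ 1, so the series converges in ℤ_5 to 1/(1 − a) = 1/(1 − 925) = -1/924. Expand this rational in ℤ_5: compute digits iteratively via d_i = x_i mod 5, x_{i+1} = (x_i − d_i)/5. The first 5 digits are (1, 0, 2, 2, 0).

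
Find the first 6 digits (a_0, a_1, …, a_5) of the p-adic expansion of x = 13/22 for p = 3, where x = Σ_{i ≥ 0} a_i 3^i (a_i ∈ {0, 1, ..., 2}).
(a_0, …, a_5) = (1, 0, 2, 0, 1, 0)

v_3(13/22) = 0 (numerator and denominator both coprime to 3), so x ∈ ℤ_3^×. Compute digits iteratively via a_i = x_i mod 3, x_{i+1} = (x_i − a_i)/3, with x_0 = x:
  x_0 = 13/22;  a_0 = 1;  x_1 = (x_0 − 1)/3 = -3/22
  x_1 = -3/22;  a_1 = 0;  x_2 = (x_1 − 0)/3 = -1/22
  x_2 = -1/22;  a_2 = 2;  x_3 = (x_2 − 2)/3 = -15/22
  x_3 = -15/22;  a_3 = 0;  x_4 = (x_3 − 0)/3 = -5/22
  x_4 = -5/22;  a_4 = 1;  x_5 = (x_4 − 1)/3 = -9/22
  x_5 = -9/22;  a_5 = 0;  x_6 = (x_5 − 0)/3 = -3/22
Digits: (1, 0, 2, 0, 1, 0).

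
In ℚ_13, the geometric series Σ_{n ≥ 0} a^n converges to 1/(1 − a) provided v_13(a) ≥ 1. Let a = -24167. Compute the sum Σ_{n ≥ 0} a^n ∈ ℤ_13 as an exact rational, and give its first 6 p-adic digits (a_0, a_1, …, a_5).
Σ a^n = 1/(1 − a) = 1/24168;  first 6 digits = (1, 0, 0, 2, 12, 12)

v_13(a) = 3 ≥ 1, so the series converges in ℤ_13 to 1/(1 − a) = 1/(1 − (-24167)) = 1/24168. Expand this rational in ℤ_13: compute digits iteratively via d_i = x_i mod 13, x_{i+1} = (x_i − d_i)/13. The first 6 digits are (1, 0, 0, 2, 12, 12).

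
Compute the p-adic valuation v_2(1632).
v_2(1632) = 5

v_2(n) is the largest exponent k such that 2^k divides n. Factor out: 1632 = 2^5 · 51. (Sign doesn't affect v_p.) So v_2(1632) = 5.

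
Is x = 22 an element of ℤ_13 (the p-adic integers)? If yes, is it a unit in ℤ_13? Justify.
x ∈ ℤ_13^× (unit); v_13(x) = 0

ℤ_13 = {x ∈ ℚ_13 : v_13(x) ≥ 0} and ℤ_13^× = {x ∈ ℤ_13 : v_13(x) = 0}. Here v_13(22) = v_13(num) − v_13(den) = 0; compare against these criteria.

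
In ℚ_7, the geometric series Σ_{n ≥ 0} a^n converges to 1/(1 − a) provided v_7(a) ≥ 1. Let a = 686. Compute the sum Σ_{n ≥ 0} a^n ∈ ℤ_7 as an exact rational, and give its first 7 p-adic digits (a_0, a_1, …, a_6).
Σ a^n = 1/(1 − a) = -1/685;  first 7 digits = (1, 0, 0, 2, 0, 0, 4)

v_7(a) = 3 ≥ 1, so the series converges in ℤ_7 to 1/(1 − a) = 1/(1 − 686) = -1/685. Expand this rational in ℤ_7: compute digits iteratively via d_i = x_i mod 7, x_{i+1} = (x_i − d_i)/7. The first 7 digits are (1, 0, 0, 2, 0, 0, 4).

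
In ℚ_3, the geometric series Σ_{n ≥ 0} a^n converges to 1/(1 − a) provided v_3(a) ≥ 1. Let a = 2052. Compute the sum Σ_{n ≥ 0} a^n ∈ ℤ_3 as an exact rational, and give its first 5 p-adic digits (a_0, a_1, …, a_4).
Σ a^n = 1/(1 − a) = -1/2051;  first 5 digits = (1, 0, 0, 1, 1)

v_3(a) = 3 ≥ 1, so the series converges in ℤ_3 to 1/(1 − a) = 1/(1 − 2052) = -1/2051. Expand this rational in ℤ_3: compute digits iteratively via d_i = x_i mod 3, x_{i+1} = (x_i − d_i)/3. The first 5 digits are (1, 0, 0, 1, 1).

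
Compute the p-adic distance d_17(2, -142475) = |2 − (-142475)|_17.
d_17(2, -142475) = 1/4913

Step 1 — x − y = 2 − (-142475) = 142477. Step 2 — v_17(142477) = 3 (factor: 142477 = (17^3 · 29); the sign does not affect v_p). Step 3 — |x − y|_17 = 17^{-3} = 1/4913.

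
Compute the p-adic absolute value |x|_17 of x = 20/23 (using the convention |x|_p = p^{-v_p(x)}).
|20/23|_17 = 1

Step 1 — compute v_17(x) by factoring powers of 17 out of the numerator and denominator: v_17(20/23) = 0. Step 2 — apply |x|_p = p^{-v_p(x)} = 17^{0} = 1.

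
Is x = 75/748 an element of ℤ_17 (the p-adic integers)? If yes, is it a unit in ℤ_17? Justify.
x ∉ ℤ_17 (v_17(x) = -1 < 0)

ℤ_17 = {x ∈ ℚ_17 : v_17(x) ≥ 0} and ℤ_17^× = {x ∈ ℤ_17 : v_17(x) = 0}. Here v_17(75/748) = v_17(num) − v_17(den) = -1; compare against these criteria.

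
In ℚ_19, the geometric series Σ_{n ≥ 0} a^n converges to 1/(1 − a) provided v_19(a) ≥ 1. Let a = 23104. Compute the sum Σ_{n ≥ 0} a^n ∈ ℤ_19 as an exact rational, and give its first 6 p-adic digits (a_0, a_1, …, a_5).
Σ a^n = 1/(1 − a) = -1/23103;  first 6 digits = (1, 0, 7, 3, 11, 6)

v_19(a) = 2 ≥ 1, so the series converges in ℤ_19 to 1/(1 − a) = 1/(1 − 23104) = -1/23103. Expand this rational in ℤ_19: compute digits iteratively via d_i = x_i mod 19, x_{i+1} = (x_i − d_i)/19. The first 6 digits are (1, 0, 7, 3, 11, 6).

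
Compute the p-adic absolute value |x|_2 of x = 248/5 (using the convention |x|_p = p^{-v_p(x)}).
|248/5|_2 = 1/8

Step 1 — compute v_2(x) by factoring powers of 2 out of the numerator and denominator: v_2(248/5) = 3. Step 2 — apply |x|_p = p^{-v_p(x)} = 2^{-3} = 1/8.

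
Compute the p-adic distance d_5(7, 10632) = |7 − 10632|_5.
d_5(7, 10632) = 1/625

Step 1 — x − y = 7 − 10632 = -10625. Step 2 — v_5(-10625) = 4 (factor: -10625 = −(5^4 · 17); the sign does not affect v_p). Step 3 — |x − y|_5 = 5^{-4} = 1/625.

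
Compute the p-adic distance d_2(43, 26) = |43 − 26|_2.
d_2(43, 26) = 1

Step 1 — x − y = 43 − 26 = 17. Step 2 — v_2(17) = 0 (factor: 17 = (2^0 · 17); the sign does not affect v_p). Step 3 — |x − y|_2 = 2^{0} = 1.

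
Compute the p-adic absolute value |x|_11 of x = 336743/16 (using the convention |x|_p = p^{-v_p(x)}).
|336743/16|_11 = 1/14641

Step 1 — compute v_11(x) by factoring powers of 11 out of the numerator and denominator: v_11(336743/16) = 4. Step 2 — apply |x|_p = p^{-v_p(x)} = 11^{-4} = 1/14641.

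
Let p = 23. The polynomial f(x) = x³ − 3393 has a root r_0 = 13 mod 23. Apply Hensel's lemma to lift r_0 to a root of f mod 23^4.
r_3 = 162025 (mod 279841)

Hensel: r_{i+1} = r_i − f(r_i)/f′(r_i) mod 23^{i+2}, where f′(x) = 3x². Iterate:
  r_0 = 13 (mod 23)
  r_1 = 151 (mod 529)
  r_2 = 3854 (mod 12167)
  r_3 = 162025 (mod 279841)
Final: r = 162025 with f(r) ≡ 0 mod 23^4.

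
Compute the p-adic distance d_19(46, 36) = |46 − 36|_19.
d_19(46, 36) = 1

Step 1 — x − y = 46 − 36 = 10. Step 2 — v_19(10) = 0 (factor: 10 = (19^0 · 10); the sign does not affect v_p). Step 3 — |x − y|_19 = 19^{0} = 1.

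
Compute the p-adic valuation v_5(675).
v_5(675) = 2

v_5(n) is the largest exponent k such that 5^k divides n. Factor out: 675 = 5^2 · 27. (Sign doesn't affect v_p.) So v_5(675) = 2.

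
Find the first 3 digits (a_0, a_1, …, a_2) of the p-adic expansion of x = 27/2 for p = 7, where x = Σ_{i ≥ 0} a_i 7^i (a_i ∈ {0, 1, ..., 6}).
(a_0, …, a_2) = (3, 5, 3)

v_7(27/2) = 0 (numerator and denominator both coprime to 7), so x ∈ ℤ_7^×. Compute digits iteratively via a_i = x_i mod 7, x_{i+1} = (x_i − a_i)/7, with x_0 = x:
  x_0 = 27/2;  a_0 = 3;  x_1 = (x_0 − 3)/7 = 3/2
  x_1 = 3/2;  a_1 = 5;  x_2 = (x_1 − 5)/7 = -1/2
  x_2 = -1/2;  a_2 = 3;  x_3 = (x_2 − 3)/7 = -1/2
Digits: (3, 5, 3).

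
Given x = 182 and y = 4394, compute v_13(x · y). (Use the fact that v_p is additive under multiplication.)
v_13(799708) = 4

v_p(x) = 1 (factor: 182 = 13^1 · 14); v_p(y) = 3 (factor: 4394 = 13^3 · 2). Additivity: v_p(xy) = v_p(x) + v_p(y) = 1 + 3 = 4. (Direct check: xy = 799708 = 13^4 · (28).)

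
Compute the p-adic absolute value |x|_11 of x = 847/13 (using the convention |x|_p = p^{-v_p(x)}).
|847/13|_11 = 1/121

Step 1 — compute v_11(x) by factoring powers of 11 out of the numerator and denominator: v_11(847/13) = 2. Step 2 — apply |x|_p = p^{-v_p(x)} = 11^{-2} = 1/121.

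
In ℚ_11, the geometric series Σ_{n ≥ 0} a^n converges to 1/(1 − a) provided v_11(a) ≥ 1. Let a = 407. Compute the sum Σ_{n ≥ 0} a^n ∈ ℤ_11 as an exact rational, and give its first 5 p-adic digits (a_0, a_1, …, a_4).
Σ a^n = 1/(1 − a) = -1/406;  first 5 digits = (1, 4, 8, 1, 10)

v_11(a) = 1 ≥ 1, so the series converges in ℤ_11 to 1/(1 − a) = 1/(1 − 407) = -1/406. Expand this rational in ℤ_11: compute digits iteratively via d_i = x_i mod 11, x_{i+1} = (x_i − d_i)/11. The first 5 digits are (1, 4, 8, 1, 10).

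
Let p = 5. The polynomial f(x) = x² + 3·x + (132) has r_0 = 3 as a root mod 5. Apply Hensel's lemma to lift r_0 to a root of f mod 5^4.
r_3 = 403 (mod 625)

Hensel: r_{i+1} = r_i − f(r_i)·(f′(r_i))^{-1} mod 5^{i+2}, f′(x) = 2x + 3. Iterate:
  r_0 = 3 (mod 5)
  r_1 = 3 (mod 25)
  r_2 = 28 (mod 125)
  r_3 = 403 (mod 625)
Final: r = 403 satisfies f(r) ≡ 0 mod 5^4.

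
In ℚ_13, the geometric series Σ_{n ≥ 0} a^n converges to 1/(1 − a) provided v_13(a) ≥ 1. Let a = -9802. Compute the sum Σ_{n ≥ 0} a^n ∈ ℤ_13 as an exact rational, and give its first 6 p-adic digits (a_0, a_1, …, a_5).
Σ a^n = 1/(1 − a) = 1/9803;  first 6 digits = (1, 0, 7, 8, 9, 11)

v_13(a) = 2 ≥ 1, so the series converges in ℤ_13 to 1/(1 − a) = 1/(1 − (-9802)) = 1/9803. Expand this rational in ℤ_13: compute digits iteratively via d_i = x_i mod 13, x_{i+1} = (x_i − d_i)/13. The first 6 digits are (1, 0, 7, 8, 9, 11).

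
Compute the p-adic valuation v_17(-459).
v_17(-459) = 1

v_17(n) is the largest exponent k such that 17^k divides n. Factor out: -459 = -17^1 · 27. (Sign doesn't affect v_p.) So v_17(-459) = 1.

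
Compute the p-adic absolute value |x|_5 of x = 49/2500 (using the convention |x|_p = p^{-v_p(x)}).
|49/2500|_5 = 625

Step 1 — compute v_5(x) by factoring powers of 5 out of the numerator and denominator: v_5(49/2500) = -4. Step 2 — apply |x|_p = p^{-v_p(x)} = 5^{4} = 625.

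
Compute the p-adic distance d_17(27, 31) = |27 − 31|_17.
d_17(27, 31) = 1

Step 1 — x − y = 27 − 31 = -4. Step 2 — v_17(-4) = 0 (factor: -4 = −(17^0 · 4); the sign does not affect v_p). Step 3 — |x − y|_17 = 17^{0} = 1.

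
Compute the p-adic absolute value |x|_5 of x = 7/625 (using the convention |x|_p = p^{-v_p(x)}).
|7/625|_5 = 625

Step 1 — compute v_5(x) by factoring powers of 5 out of the numerator and denominator: v_5(7/625) = -4. Step 2 — apply |x|_p = p^{-v_p(x)} = 5^{4} = 625.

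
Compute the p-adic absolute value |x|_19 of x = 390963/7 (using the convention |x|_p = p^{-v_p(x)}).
|390963/7|_19 = 1/130321

Step 1 — compute v_19(x) by factoring powers of 19 out of the numerator and denominator: v_19(390963/7) = 4. Step 2 — apply |x|_p = p^{-v_p(x)} = 19^{-4} = 1/130321.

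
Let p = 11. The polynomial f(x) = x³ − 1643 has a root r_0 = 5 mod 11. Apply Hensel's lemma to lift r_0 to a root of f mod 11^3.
r_2 = 819 (mod 1331)

Hensel: r_{i+1} = r_i − f(r_i)/f′(r_i) mod 11^{i+2}, where f′(x) = 3x². Iterate:
  r_0 = 5 (mod 11)
  r_1 = 93 (mod 121)
  r_2 = 819 (mod 1331)
Final: r = 819 with f(r) ≡ 0 mod 11^3.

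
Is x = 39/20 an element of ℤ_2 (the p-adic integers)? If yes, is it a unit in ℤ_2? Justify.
x ∉ ℤ_2 (v_2(x) = -2 < 0)

ℤ_2 = {x ∈ ℚ_2 : v_2(x) ≥ 0} and ℤ_2^× = {x ∈ ℤ_2 : v_2(x) = 0}. Here v_2(39/20) = v_2(num) − v_2(den) = -2; compare against these criteria.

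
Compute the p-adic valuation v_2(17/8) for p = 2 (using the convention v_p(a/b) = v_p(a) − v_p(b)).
v_2(17/8) = -3

Factor powers of 2 from the numerator and denominator of the reduced fraction: 17 = 2^0 · 17 and 8 = 2^3 · 1. Apply v_p(a/b) = v_p(a) − v_p(b): v_2(17/8) = 0 − 3 = -3.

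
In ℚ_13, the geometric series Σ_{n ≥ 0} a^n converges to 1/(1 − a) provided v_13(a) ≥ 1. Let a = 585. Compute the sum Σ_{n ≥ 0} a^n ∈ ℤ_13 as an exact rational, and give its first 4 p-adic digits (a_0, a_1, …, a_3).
Σ a^n = 1/(1 − a) = -1/584;  first 4 digits = (1, 6, 0, 8)

v_13(a) = 1 ≥ 1, so the series converges in ℤ_13 to 1/(1 − a) = 1/(1 − 585) = -1/584. Expand this rational in ℤ_13: compute digits iteratively via d_i = x_i mod 13, x_{i+1} = (x_i − d_i)/13. The first 4 digits are (1, 6, 0, 8).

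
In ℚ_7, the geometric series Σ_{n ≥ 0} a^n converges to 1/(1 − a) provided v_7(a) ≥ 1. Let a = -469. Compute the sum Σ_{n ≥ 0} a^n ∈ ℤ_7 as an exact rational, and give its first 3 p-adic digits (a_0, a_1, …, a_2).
Σ a^n = 1/(1 − a) = 1/470;  first 3 digits = (1, 3, 6)

v_7(a) = 1 ≥ 1, so the series converges in ℤ_7 to 1/(1 − a) = 1/(1 − (-469)) = 1/470. Expand this rational in ℤ_7: compute digits iteratively via d_i = x_i mod 7, x_{i+1} = (x_i − d_i)/7. The first 3 digits are (1, 3, 6).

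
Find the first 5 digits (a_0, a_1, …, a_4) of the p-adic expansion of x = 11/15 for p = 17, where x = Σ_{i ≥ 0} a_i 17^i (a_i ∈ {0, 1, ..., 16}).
(a_0, …, a_4) = (3, 1, 9, 4, 2)

v_17(11/15) = 0 (numerator and denominator both coprime to 17), so x ∈ ℤ_17^×. Compute digits iteratively via a_i = x_i mod 17, x_{i+1} = (x_i − a_i)/17, with x_0 = x:
  x_0 = 11/15;  a_0 = 3;  x_1 = (x_0 − 3)/17 = -2/15
  x_1 = -2/15;  a_1 = 1;  x_2 = (x_1 − 1)/17 = -1/15
  x_2 = -1/15;  a_2 = 9;  x_3 = (x_2 − 9)/17 = -8/15
  x_3 = -8/15;  a_3 = 4;  x_4 = (x_3 − 4)/17 = -4/15
  x_4 = -4/15;  a_4 = 2;  x_5 = (x_4 − 2)/17 = -2/15
Digits: (3, 1, 9, 4, 2).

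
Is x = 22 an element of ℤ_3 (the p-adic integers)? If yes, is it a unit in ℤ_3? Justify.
x ∈ ℤ_3^× (unit); v_3(x) = 0

ℤ_3 = {x ∈ ℚ_3 : v_3(x) ≥ 0} and ℤ_3^× = {x ∈ ℤ_3 : v_3(x) = 0}. Here v_3(22) = v_3(num) − v_3(den) = 0; compare against these criteria.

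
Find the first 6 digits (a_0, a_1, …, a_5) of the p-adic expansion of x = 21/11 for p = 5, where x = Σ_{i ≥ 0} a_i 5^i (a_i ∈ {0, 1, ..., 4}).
(a_0, …, a_5) = (1, 2, 1, 2, 0, 4)

v_5(21/11) = 0 (numerator and denominator both coprime to 5), so x ∈ ℤ_5^×. Compute digits iteratively via a_i = x_i mod 5, x_{i+1} = (x_i − a_i)/5, with x_0 = x:
  x_0 = 21/11;  a_0 = 1;  x_1 = (x_0 − 1)/5 = 2/11
  x_1 = 2/11;  a_1 = 2;  x_2 = (x_1 − 2)/5 = -4/11
  x_2 = -4/11;  a_2 = 1;  x_3 = (x_2 − 1)/5 = -3/11
  x_3 = -3/11;  a_3 = 2;  x_4 = (x_3 − 2)/5 = -5/11
  x_4 = -5/11;  a_4 = 0;  x_5 = (x_4 − 0)/5 = -1/11
  x_5 = -1/11;  a_5 = 4;  x_6 = (x_5 − 4)/5 = -9/11
Digits: (1, 2, 1, 2, 0, 4).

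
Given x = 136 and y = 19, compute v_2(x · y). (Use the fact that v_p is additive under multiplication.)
v_2(2584) = 3

v_p(x) = 3 (factor: 136 = 2^3 · 17); v_p(y) = 0 (factor: 19 = 2^0 · 19). Additivity: v_p(xy) = v_p(x) + v_p(y) = 3 + 0 = 3. (Direct check: xy = 2584 = 2^3 · (323).)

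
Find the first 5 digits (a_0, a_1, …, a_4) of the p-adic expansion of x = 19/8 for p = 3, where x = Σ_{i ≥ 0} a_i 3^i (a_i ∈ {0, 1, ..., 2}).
(a_0, …, a_4) = (2, 2, 2, 1, 2)

v_3(19/8) = 0 (numerator and denominator both coprime to 3), so x ∈ ℤ_3^×. Compute digits iteratively via a_i = x_i mod 3, x_{i+1} = (x_i − a_i)/3, with x_0 = x:
  x_0 = 19/8;  a_0 = 2;  x_1 = (x_0 − 2)/3 = 1/8
  x_1 = 1/8;  a_1 = 2;  x_2 = (x_1 − 2)/3 = -5/8
  x_2 = -5/8;  a_2 = 2;  x_3 = (x_2 − 2)/3 = -7/8
  x_3 = -7/8;  a_3 = 1;  x_4 = (x_3 − 1)/3 = -5/8
  x_4 = -5/8;  a_4 = 2;  x_5 = (x_4 − 2)/3 = -7/8
Digits: (2, 2, 2, 1, 2).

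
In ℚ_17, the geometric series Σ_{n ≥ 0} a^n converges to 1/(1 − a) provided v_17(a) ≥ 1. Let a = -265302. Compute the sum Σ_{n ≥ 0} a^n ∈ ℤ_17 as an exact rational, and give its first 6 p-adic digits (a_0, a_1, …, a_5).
Σ a^n = 1/(1 − a) = 1/265303;  first 6 digits = (1, 0, 0, 14, 13, 16)

v_17(a) = 3 ≥ 1, so the series converges in ℤ_17 to 1/(1 − a) = 1/(1 − (-265302)) = 1/265303. Expand this rational in ℤ_17: compute digits iteratively via d_i = x_i mod 17, x_{i+1} = (x_i − d_i)/17. The first 6 digits are (1, 0, 0, 14, 13, 16).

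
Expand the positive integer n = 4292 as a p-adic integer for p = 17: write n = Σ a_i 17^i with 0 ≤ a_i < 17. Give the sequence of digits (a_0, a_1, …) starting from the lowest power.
(a_0, a_1, …) = (8, 14, 14)

Repeated division by 17 gives the digits low-to-high: 4292 = 8 + 14·17^1 + 14·17^2. Digit sequence: (8, 14, 14).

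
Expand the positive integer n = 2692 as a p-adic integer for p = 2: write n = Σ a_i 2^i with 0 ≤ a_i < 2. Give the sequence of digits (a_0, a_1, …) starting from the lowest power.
(a_0, a_1, …) = (0, 0, 1, 0, 0, 0, 0, 1, 0, 1, 0, 1)

Repeated division by 2 gives the digits low-to-high: 2692 = 1·2^2 + 1·2^7 + 1·2^9 + 1·2^11. Digit sequence: (0, 0, 1, 0, 0, 0, 0, 1, 0, 1, 0, 1).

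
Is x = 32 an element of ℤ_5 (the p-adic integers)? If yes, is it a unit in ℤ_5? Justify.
x ∈ ℤ_5^× (unit); v_5(x) = 0

ℤ_5 = {x ∈ ℚ_5 : v_5(x) ≥ 0} and ℤ_5^× = {x ∈ ℤ_5 : v_5(x) = 0}. Here v_5(32) = v_5(num) − v_5(den) = 0; compare against these criteria.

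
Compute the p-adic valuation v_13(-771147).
v_13(-771147) = 4

v_13(n) is the largest exponent k such that 13^k divides n. Factor out: -771147 = -13^4 · 27. (Sign doesn't affect v_p.) So v_13(-771147) = 4.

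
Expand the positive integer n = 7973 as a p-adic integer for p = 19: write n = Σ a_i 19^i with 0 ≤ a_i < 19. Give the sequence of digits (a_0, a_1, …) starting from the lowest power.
(a_0, a_1, …) = (12, 1, 3, 1)

Repeated division by 19 gives the digits low-to-high: 7973 = 12 + 1·19^1 + 3·19^2 + 1·19^3. Digit sequence: (12, 1, 3, 1).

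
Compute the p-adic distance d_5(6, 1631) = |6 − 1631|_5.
d_5(6, 1631) = 1/125

Step 1 — x − y = 6 − 1631 = -1625. Step 2 — v_5(-1625) = 3 (factor: -1625 = −(5^3 · 13); the sign does not affect v_p). Step 3 — |x − y|_5 = 5^{-3} = 1/125.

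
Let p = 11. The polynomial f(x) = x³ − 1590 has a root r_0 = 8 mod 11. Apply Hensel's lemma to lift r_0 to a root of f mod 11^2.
r_1 = 30 (mod 121)

Hensel: r_{i+1} = r_i − f(r_i)/f′(r_i) mod 11^{i+2}, where f′(x) = 3x². Iterate:
  r_0 = 8 (mod 11)
  r_1 = 30 (mod 121)
Final: r = 30 with f(r) ≡ 0 mod 11^2.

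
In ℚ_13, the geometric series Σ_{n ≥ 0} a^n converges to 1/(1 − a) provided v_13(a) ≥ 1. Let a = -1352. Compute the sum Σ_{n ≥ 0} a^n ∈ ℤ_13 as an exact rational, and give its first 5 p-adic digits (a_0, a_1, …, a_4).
Σ a^n = 1/(1 − a) = 1/1353;  first 5 digits = (1, 0, 5, 12, 11)

v_13(a) = 2 ≥ 1, so the series converges in ℤ_13 to 1/(1 − a) = 1/(1 − (-1352)) = 1/1353. Expand this rational in ℤ_13: compute digits iteratively via d_i = x_i mod 13, x_{i+1} = (x_i − d_i)/13. The first 5 digits are (1, 0, 5, 12, 11).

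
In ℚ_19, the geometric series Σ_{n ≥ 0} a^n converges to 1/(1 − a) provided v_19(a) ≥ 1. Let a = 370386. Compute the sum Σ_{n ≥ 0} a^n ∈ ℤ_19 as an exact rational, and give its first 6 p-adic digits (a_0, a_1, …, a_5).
Σ a^n = 1/(1 − a) = -1/370385;  first 6 digits = (1, 0, 0, 16, 2, 0)

v_19(a) = 3 ≥ 1, so the series converges in ℤ_19 to 1/(1 − a) = 1/(1 − 370386) = -1/370385. Expand this rational in ℤ_19: compute digits iteratively via d_i = x_i mod 19, x_{i+1} = (x_i − d_i)/19. The first 6 digits are (1, 0, 0, 16, 2, 0).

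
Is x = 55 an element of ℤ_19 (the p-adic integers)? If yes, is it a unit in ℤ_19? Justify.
x ∈ ℤ_19^× (unit); v_19(x) = 0

ℤ_19 = {x ∈ ℚ_19 : v_19(x) ≥ 0} and ℤ_19^× = {x ∈ ℤ_19 : v_19(x) = 0}. Here v_19(55) = v_19(num) − v_19(den) = 0; compare against these criteria.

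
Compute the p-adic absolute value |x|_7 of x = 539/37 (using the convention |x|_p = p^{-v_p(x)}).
|539/37|_7 = 1/49

Step 1 — compute v_7(x) by factoring powers of 7 out of the numerator and denominator: v_7(539/37) = 2. Step 2 — apply |x|_p = p^{-v_p(x)} = 7^{-2} = 1/49.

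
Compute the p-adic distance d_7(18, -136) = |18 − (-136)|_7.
d_7(18, -136) = 1/7

Step 1 — x − y = 18 − (-136) = 154. Step 2 — v_7(154) = 1 (factor: 154 = (7^1 · 22); the sign does not affect v_p). Step 3 — |x − y|_7 = 7^{-1} = 1/7.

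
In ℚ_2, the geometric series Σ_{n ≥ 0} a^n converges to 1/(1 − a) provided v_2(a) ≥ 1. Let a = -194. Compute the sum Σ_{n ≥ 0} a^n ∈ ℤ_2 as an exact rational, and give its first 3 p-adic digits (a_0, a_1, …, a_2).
Σ a^n = 1/(1 − a) = 1/195;  first 3 digits = (1, 1, 0)

v_2(a) = 1 ≥ 1, so the series converges in ℤ_2 to 1/(1 − a) = 1/(1 − (-194)) = 1/195. Expand this rational in ℤ_2: compute digits iteratively via d_i = x_i mod 2, x_{i+1} = (x_i − d_i)/2. The first 3 digits are (1, 1, 0).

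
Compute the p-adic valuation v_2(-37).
v_2(-37) = 0

v_2(n) is the largest exponent k such that 2^k divides n. Factor out: -37 = -2^0 · 37. (Sign doesn't affect v_p.) So v_2(-37) = 0.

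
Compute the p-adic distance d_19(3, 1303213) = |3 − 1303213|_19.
d_19(3, 1303213) = 1/130321

Step 1 — x − y = 3 − 1303213 = -1303210. Step 2 — v_19(-1303210) = 4 (factor: -1303210 = −(19^4 · 10); the sign does not affect v_p). Step 3 — |x − y|_19 = 19^{-4} = 1/130321.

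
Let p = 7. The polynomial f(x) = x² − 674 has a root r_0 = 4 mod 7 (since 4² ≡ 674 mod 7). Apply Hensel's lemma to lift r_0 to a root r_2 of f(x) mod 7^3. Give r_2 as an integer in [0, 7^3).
r_2 = 74 (mod 343)

Hensel's recurrence: r_{i+1} = r_i − f(r_i)·(f′(r_i))^{-1} mod 7^{i+2}, with f′(x) = 2x. Iterate:
  r_0 = 4 (mod 7)
  r_1 = 25 (mod 49)
  r_2 = 74 (mod 343)
Final: r_2 = 74, and one checks f(r_2) ≡ 0 mod 7^3.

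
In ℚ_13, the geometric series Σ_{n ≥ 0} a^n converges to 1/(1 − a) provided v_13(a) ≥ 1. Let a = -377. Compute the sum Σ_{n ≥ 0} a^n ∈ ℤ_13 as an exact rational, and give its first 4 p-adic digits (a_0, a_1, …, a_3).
Σ a^n = 1/(1 − a) = 1/378;  first 4 digits = (1, 10, 6, 11)

v_13(a) = 1 ≥ 1, so the series converges in ℤ_13 to 1/(1 − a) = 1/(1 − (-377)) = 1/378. Expand this rational in ℤ_13: compute digits iteratively via d_i = x_i mod 13, x_{i+1} = (x_i − d_i)/13. The first 4 digits are (1, 10, 6, 11).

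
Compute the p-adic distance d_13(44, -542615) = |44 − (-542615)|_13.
d_13(44, -542615) = 1/28561

Step 1 — x − y = 44 − (-542615) = 542659. Step 2 — v_13(542659) = 4 (factor: 542659 = (13^4 · 19); the sign does not affect v_p). Step 3 — |x − y|_13 = 13^{-4} = 1/28561.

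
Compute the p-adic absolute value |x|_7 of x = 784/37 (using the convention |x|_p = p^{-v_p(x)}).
|784/37|_7 = 1/49

Step 1 — compute v_7(x) by factoring powers of 7 out of the numerator and denominator: v_7(784/37) = 2. Step 2 — apply |x|_p = p^{-v_p(x)} = 7^{-2} = 1/49.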